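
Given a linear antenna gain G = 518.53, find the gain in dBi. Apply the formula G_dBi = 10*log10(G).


G_dBi = 10 * log10(518.53) = 27.15 dBi

27.15 dBi


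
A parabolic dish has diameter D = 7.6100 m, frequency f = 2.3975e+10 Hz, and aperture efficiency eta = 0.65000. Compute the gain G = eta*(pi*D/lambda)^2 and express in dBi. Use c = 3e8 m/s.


lambda = c / f = 3.0000e+08 / 2.3975e+10 = 0.01251303 m
G_linear = 0.65000 * (pi * 7.6100 / 0.01251303)^2 = 2.372780e+06
G_dBi = 10 * log10(2.372780e+06) = 63.75 dBi

63.75 dBi


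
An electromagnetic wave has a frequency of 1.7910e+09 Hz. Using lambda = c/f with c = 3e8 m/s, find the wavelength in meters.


lambda = c / f = 3.0000e+08 / 1.7910e+09 = 0.1675 m

0.1675 m


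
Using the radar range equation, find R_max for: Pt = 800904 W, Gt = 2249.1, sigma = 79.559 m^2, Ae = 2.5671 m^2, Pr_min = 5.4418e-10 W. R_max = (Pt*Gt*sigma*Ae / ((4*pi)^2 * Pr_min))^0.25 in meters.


R^4 = 800904*2249.1*79.559*2.5671 / ((4*pi)^2 * 5.4418e-10) = 4.281136e+18
R_max = 4.281136e+18^0.25 = 45487 m

45487 m


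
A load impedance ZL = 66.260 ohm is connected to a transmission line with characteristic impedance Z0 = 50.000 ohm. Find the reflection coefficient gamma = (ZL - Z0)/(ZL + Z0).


gamma = (66.260 - 50.000) / (66.260 + 50.000) = 0.1399

0.1399


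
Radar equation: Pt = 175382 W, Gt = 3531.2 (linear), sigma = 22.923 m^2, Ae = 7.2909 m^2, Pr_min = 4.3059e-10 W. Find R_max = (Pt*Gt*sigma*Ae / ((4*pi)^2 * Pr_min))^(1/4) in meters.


R^4 = 175382*3531.2*22.923*7.2909 / ((4*pi)^2 * 4.3059e-10) = 1.522216e+18
R_max = 1.522216e+18^0.25 = 35125 m

35125 m


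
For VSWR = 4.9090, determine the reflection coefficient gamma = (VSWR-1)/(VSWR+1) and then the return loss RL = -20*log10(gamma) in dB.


gamma = (4.9090 - 1) / (4.9090 + 1) = 0.6615333
RL = -20 * log10(0.6615333) = 3.589 dB

3.589 dB


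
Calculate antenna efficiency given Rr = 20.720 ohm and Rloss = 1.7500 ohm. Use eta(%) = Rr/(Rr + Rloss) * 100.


eta = 20.720 / (20.720 + 1.7500) * 100 = 92.21%

92.21%


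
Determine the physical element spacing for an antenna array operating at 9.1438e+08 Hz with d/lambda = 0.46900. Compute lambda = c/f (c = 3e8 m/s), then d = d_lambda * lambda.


lambda = c / f = 3.0000e+08 / 9.1438e+08 = 0.3280912 m
d = 0.46900 * 0.3280912 = 0.1539 m

0.1539 m


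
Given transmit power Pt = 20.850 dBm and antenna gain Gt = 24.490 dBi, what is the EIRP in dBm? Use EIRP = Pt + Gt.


EIRP = Pt + Gt = 20.850 + 24.490 = 45.34 dBm

45.34 dBm


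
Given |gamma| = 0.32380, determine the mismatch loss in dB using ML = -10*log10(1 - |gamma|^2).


ML = -10 * log10(1 - 0.32380^2) = -10 * log10(0.89515356) = 0.4810 dB

0.4810 dB


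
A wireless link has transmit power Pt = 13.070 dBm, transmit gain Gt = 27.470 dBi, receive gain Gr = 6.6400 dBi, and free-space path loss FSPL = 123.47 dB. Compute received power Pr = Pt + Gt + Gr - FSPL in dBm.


Pr = 13.070 + 27.470 + 6.6400 - 123.47 = -76.29 dBm

-76.29 dBm


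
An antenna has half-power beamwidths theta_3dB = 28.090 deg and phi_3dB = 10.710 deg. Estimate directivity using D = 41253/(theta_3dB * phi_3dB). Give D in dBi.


D_linear = 41253 / (28.090 * 10.710) = 137.1243
D_dBi = 10 * log10(137.1243) = 21.37 dBi

21.37 dBi


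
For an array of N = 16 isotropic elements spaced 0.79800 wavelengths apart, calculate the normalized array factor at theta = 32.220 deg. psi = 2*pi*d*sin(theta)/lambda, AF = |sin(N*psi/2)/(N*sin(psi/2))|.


psi = 2*pi*0.79800*sin(32.220 deg) = 2.673313 rad
AF = |sin(16*2.673313/2) / (16*sin(2.673313/2))| = 0.03653

0.03653


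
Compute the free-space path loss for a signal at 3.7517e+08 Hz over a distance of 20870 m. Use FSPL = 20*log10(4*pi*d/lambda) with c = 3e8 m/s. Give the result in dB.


lambda = c / f = 3.0000e+08 / 3.7517e+08 = 0.7996375 m
FSPL = 20 * log10(4*pi*20870/0.7996375) = 110.3 dB

110.3 dB


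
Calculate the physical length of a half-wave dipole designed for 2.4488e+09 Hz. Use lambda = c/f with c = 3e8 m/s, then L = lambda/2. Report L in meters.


lambda = c / f = 3.0000e+08 / 2.4488e+09 = 0.1225090 m
L = lambda / 2 = 0.1225090 / 2 = 0.06125 m

0.06125 m


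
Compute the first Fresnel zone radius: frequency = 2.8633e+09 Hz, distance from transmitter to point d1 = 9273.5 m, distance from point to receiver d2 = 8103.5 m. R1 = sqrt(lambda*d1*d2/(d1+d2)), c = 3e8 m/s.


lambda = c / f = 3.0000e+08 / 2.8633e+09 = 0.1047742 m
R1 = sqrt(0.1047742 * 9273.5 * 8103.5 / (9273.5 + 8103.5)) = 21.29 m

21.29 m


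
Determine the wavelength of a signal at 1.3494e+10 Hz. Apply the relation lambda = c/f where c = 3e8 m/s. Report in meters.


lambda = c / f = 3.0000e+08 / 1.3494e+10 = 0.02223 m

0.02223 m


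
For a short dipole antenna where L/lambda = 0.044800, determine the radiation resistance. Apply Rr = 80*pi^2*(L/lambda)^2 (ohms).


Rr = 80 * pi^2 * (0.044800)^2 = 80 * 9.869604 * 2.007040e-03 = 1.585 ohm

1.585 ohm


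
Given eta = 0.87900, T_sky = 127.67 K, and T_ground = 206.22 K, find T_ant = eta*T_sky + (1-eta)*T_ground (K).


T_ant = 0.87900 * 127.67 + (1 - 0.87900) * 206.22 = 137.2 K

137.2 K


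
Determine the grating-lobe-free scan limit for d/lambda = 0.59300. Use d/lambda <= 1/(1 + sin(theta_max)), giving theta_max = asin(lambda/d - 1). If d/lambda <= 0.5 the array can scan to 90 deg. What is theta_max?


lambda/d - 1 = 1/0.59300 - 1 = 0.6863406
theta_max = asin(0.6863406) = 43.34 deg

43.34 deg


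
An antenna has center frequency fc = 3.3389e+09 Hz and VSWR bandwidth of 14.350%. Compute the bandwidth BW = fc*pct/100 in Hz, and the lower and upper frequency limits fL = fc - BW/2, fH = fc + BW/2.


BW = 3.3389e+09 * 14.350/100 = 4.791322e+08 Hz
fL = 3.3389e+09 - 4.791322e+08/2 = 3.099e+09 Hz
fH = 3.3389e+09 + 4.791322e+08/2 = 3.578e+09 Hz

BW=4.791e+08 Hz, fL=3.099e+09 Hz, fH=3.578e+09 Hz


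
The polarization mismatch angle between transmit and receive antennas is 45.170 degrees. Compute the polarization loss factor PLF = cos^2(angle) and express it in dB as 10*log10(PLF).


PLF_linear = cos^2(45.170 deg) = 0.4970330
PLF_dB = 10 * log10(0.4970330) = -3.036 dB

-3.036 dB


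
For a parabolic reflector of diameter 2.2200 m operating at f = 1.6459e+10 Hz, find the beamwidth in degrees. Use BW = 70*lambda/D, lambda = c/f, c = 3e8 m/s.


lambda = c / f = 3.0000e+08 / 1.6459e+10 = 0.01822711 m
BW = 70 * 0.01822711 / 2.2200 = 0.5747 deg

0.5747 deg


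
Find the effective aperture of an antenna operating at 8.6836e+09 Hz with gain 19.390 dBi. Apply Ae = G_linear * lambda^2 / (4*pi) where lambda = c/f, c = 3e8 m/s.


lambda = c / f = 3.0000e+08 / 8.6836e+09 = 0.03454788 m
G_linear = 10^(19.390/10) = 86.89604
Ae = G_linear * lambda^2 / (4*pi) = 86.89604 * 0.03454788^2 / (4*pi) = 8.253e-03 m^2

8.253e-03 m^2


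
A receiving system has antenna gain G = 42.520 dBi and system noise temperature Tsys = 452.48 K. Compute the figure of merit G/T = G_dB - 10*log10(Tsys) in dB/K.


G/T = 42.520 - 10*log10(452.48) = 42.520 - 26.55599 = 15.96 dB/K

15.96 dB/K


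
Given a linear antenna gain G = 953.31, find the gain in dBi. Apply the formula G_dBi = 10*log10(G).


G_dBi = 10 * log10(953.31) = 29.79 dBi

29.79 dBi


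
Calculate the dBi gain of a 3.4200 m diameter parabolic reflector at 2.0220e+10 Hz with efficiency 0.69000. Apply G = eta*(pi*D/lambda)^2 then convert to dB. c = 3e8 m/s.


lambda = c / f = 3.0000e+08 / 2.0220e+10 = 0.01483680 m
G_linear = 0.69000 * (pi * 3.4200 / 0.01483680)^2 = 361843.3
G_dBi = 10 * log10(361843.3) = 55.59 dBi

55.59 dBi


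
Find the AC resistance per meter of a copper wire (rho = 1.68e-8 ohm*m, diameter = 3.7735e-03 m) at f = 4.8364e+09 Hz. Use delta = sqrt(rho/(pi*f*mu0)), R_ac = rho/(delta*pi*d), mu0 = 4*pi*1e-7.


delta = sqrt(1.68e-8 / (pi * 4.8364e+09 * 4*pi*1e-7)) = 9.380234e-07 m
R_ac = 1.68e-8 / (9.380234e-07 * pi * 3.7735e-03) = 1.511 ohm/m

1.511 ohm/m


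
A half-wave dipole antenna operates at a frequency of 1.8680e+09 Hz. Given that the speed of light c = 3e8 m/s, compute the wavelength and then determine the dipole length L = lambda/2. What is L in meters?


lambda = c / f = 3.0000e+08 / 1.8680e+09 = 0.1605996 m
L = lambda / 2 = 0.1605996 / 2 = 0.08030 m

0.08030 m


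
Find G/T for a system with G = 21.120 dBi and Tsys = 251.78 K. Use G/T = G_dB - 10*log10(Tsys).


G/T = 21.120 - 10*log10(251.78) = 21.120 - 24.01021 = -2.890 dB/K

-2.890 dB/K


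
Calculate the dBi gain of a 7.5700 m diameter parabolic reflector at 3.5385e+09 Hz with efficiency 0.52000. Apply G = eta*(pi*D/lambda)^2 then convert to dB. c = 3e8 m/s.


lambda = c / f = 3.0000e+08 / 3.5385e+09 = 0.08478169 m
G_linear = 0.52000 * (pi * 7.5700 / 0.08478169)^2 = 40915.77
G_dBi = 10 * log10(40915.77) = 46.12 dBi

46.12 dBi


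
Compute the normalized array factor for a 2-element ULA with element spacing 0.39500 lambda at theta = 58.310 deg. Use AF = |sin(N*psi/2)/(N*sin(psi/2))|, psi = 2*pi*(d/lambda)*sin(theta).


psi = 2*pi*0.39500*sin(58.310 deg) = 2.111820 rad
AF = |sin(2*2.111820/2) / (2*sin(2.111820/2))| = 0.4924

0.4924


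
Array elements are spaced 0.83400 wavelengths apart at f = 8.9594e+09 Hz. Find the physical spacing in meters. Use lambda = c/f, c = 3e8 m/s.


lambda = c / f = 3.0000e+08 / 8.9594e+09 = 0.03348439 m
d = 0.83400 * 0.03348439 = 0.02793 m

0.02793 m


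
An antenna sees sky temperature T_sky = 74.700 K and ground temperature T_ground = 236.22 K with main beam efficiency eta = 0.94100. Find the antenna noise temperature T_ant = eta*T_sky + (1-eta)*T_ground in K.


T_ant = 0.94100 * 74.700 + (1 - 0.94100) * 236.22 = 84.23 K

84.23 K


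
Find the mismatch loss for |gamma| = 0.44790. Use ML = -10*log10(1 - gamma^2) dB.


ML = -10 * log10(1 - 0.44790^2) = -10 * log10(0.79938559) = 0.9724 dB

0.9724 dB


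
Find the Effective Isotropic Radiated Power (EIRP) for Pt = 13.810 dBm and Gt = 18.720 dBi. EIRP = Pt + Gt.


EIRP = Pt + Gt = 13.810 + 18.720 = 32.53 dBm

32.53 dBm


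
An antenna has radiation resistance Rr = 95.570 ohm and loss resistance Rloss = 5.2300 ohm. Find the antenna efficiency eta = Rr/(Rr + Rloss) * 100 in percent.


eta = 95.570 / (95.570 + 5.2300) * 100 = 94.81%

94.81%


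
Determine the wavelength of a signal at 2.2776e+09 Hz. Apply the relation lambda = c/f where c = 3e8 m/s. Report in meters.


lambda = c / f = 3.0000e+08 / 2.2776e+09 = 0.1317 m

0.1317 m


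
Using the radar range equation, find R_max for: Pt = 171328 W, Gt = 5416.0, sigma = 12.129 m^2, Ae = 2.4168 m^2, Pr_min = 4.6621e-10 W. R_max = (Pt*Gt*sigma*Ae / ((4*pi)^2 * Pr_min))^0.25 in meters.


R^4 = 171328*5416.0*12.129*2.4168 / ((4*pi)^2 * 4.6621e-10) = 3.694634e+17
R_max = 3.694634e+17^0.25 = 24654 m

24654 m


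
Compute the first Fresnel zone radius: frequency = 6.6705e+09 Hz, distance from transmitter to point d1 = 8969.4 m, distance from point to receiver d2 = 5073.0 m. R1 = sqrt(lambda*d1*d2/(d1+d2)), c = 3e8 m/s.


lambda = c / f = 3.0000e+08 / 6.6705e+09 = 0.04497414 m
R1 = sqrt(0.04497414 * 8969.4 * 5073.0 / (8969.4 + 5073.0)) = 12.07 m

12.07 m


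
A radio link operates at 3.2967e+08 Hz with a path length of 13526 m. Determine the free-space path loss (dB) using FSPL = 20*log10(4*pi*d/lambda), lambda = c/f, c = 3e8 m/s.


lambda = c / f = 3.0000e+08 / 3.2967e+08 = 0.9100009 m
FSPL = 20 * log10(4*pi*13526/0.9100009) = 105.4 dB

105.4 dB


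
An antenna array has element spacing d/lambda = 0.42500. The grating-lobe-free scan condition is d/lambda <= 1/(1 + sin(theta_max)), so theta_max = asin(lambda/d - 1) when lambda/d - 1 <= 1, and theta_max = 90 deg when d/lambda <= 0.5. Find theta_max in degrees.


lambda/d - 1 = 1/0.42500 - 1 = 1.352941 >= 1
d/lambda <= 0.5, so the array can scan to endfire without grating lobes: theta_max = 90 deg

90 deg


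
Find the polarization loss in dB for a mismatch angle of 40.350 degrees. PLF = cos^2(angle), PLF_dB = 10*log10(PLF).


PLF_linear = cos^2(40.350 deg) = 0.5808019
PLF_dB = 10 * log10(0.5808019) = -2.360 dB

-2.360 dB


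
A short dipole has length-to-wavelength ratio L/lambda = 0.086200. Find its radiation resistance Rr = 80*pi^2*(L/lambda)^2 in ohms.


Rr = 80 * pi^2 * (0.086200)^2 = 80 * 9.869604 * 7.430440e-03 = 5.867 ohm

5.867 ohm


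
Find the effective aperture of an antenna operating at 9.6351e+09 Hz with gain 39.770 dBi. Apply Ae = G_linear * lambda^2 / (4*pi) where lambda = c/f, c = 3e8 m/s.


lambda = c / f = 3.0000e+08 / 9.6351e+09 = 0.03113616 m
G_linear = 10^(39.770/10) = 9484.185
Ae = G_linear * lambda^2 / (4*pi) = 9484.185 * 0.03113616^2 / (4*pi) = 0.7317 m^2

0.7317 m^2


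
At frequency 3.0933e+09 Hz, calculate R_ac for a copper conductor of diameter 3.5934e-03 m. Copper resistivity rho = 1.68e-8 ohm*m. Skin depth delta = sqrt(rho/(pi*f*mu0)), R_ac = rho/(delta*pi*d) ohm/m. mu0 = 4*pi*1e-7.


delta = sqrt(1.68e-8 / (pi * 3.0933e+09 * 4*pi*1e-7)) = 1.172907e-06 m
R_ac = 1.68e-8 / (1.172907e-06 * pi * 3.5934e-03) = 1.269 ohm/m

1.269 ohm/m


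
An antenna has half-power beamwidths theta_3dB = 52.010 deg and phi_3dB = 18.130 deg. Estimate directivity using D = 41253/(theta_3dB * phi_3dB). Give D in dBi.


D_linear = 41253 / (52.010 * 18.130) = 43.74928
D_dBi = 10 * log10(43.74928) = 16.41 dBi

16.41 dBi


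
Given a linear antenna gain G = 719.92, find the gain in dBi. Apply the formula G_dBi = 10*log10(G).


G_dBi = 10 * log10(719.92) = 28.57 dBi

28.57 dBi


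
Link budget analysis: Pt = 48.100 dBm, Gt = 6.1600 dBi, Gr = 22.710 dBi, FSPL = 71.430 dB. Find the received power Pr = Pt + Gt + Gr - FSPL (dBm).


Pr = 48.100 + 6.1600 + 22.710 - 71.430 = 5.54 dBm

5.54 dBm


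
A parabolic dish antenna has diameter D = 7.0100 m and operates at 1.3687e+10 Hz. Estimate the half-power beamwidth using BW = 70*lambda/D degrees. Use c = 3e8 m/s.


lambda = c / f = 3.0000e+08 / 1.3687e+10 = 0.02191861 m
BW = 70 * 0.02191861 / 7.0100 = 0.2189 deg

0.2189 deg


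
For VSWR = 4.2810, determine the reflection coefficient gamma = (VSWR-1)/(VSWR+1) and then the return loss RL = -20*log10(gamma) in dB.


gamma = (4.2810 - 1) / (4.2810 + 1) = 0.6212838
RL = -20 * log10(0.6212838) = 4.134 dB

4.134 dB


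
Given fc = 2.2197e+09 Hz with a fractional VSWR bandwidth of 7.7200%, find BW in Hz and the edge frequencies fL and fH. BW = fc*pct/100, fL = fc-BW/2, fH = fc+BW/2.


BW = 2.2197e+09 * 7.7200/100 = 1.713608e+08 Hz
fL = 2.2197e+09 - 1.713608e+08/2 = 2.134e+09 Hz
fH = 2.2197e+09 + 1.713608e+08/2 = 2.305e+09 Hz

BW=1.714e+08 Hz, fL=2.134e+09 Hz, fH=2.305e+09 Hz


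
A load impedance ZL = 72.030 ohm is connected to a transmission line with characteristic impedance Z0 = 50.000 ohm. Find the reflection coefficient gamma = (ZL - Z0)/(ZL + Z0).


gamma = (72.030 - 50.000) / (72.030 + 50.000) = 0.1805

0.1805


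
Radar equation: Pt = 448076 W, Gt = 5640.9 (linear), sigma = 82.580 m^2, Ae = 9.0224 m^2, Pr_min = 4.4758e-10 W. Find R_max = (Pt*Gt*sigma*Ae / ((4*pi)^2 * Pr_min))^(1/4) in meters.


R^4 = 448076*5640.9*82.580*9.0224 / ((4*pi)^2 * 4.4758e-10) = 2.664444e+19
R_max = 2.664444e+19^0.25 = 71846 m

71846 m


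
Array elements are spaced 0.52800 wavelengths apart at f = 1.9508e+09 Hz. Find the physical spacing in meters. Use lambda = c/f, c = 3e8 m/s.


lambda = c / f = 3.0000e+08 / 1.9508e+09 = 0.1537831 m
d = 0.52800 * 0.1537831 = 0.08120 m

0.08120 m


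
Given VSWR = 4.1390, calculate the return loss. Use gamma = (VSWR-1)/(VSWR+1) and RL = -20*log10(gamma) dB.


gamma = (4.1390 - 1) / (4.1390 + 1) = 0.6108192
RL = -20 * log10(0.6108192) = 4.282 dB

4.282 dB


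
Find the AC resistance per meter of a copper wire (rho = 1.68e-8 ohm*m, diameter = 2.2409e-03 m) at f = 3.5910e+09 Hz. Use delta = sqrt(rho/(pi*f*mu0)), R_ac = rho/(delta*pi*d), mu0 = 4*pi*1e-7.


delta = sqrt(1.68e-8 / (pi * 3.5910e+09 * 4*pi*1e-7)) = 1.088597e-06 m
R_ac = 1.68e-8 / (1.088597e-06 * pi * 2.2409e-03) = 2.192 ohm/m

2.192 ohm/m


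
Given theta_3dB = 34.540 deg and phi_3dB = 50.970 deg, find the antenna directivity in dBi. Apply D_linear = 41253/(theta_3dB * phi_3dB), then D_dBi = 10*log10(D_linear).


D_linear = 41253 / (34.540 * 50.970) = 23.43250
D_dBi = 10 * log10(23.43250) = 13.70 dBi

13.70 dBi


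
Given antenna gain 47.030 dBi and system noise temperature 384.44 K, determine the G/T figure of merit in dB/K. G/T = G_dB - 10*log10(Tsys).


G/T = 47.030 - 10*log10(384.44) = 47.030 - 25.84829 = 21.18 dB/K

21.18 dB/K


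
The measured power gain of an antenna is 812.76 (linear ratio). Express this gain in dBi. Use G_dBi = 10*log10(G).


G_dBi = 10 * log10(812.76) = 29.10 dBi

29.10 dBi


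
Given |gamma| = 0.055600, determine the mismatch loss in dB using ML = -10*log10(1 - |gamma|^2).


ML = -10 * log10(1 - 0.055600^2) = -10 * log10(0.99690864) = 0.01345 dB

0.01345 dB


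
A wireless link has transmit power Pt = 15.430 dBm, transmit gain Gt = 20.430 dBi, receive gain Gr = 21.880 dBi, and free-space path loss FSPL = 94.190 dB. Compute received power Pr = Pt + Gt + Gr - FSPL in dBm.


Pr = 15.430 + 20.430 + 21.880 - 94.190 = -36.45 dBm

-36.45 dBm


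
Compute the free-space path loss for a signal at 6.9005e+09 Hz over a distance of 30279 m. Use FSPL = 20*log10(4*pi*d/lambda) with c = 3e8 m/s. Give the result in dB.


lambda = c / f = 3.0000e+08 / 6.9005e+09 = 0.04347511 m
FSPL = 20 * log10(4*pi*30279/0.04347511) = 138.8 dB

138.8 dB


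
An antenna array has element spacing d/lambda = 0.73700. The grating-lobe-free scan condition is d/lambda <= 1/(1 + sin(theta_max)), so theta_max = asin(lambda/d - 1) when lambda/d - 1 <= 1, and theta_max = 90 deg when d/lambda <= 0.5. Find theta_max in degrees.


lambda/d - 1 = 1/0.73700 - 1 = 0.3568521
theta_max = asin(0.3568521) = 20.91 deg

20.91 deg


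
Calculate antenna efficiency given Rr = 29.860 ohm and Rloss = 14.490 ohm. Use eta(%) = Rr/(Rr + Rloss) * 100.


eta = 29.860 / (29.860 + 14.490) * 100 = 67.33%

67.33%


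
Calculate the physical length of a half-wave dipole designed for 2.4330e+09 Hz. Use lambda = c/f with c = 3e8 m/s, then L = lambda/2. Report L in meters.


lambda = c / f = 3.0000e+08 / 2.4330e+09 = 0.1233046 m
L = lambda / 2 = 0.1233046 / 2 = 0.06165 m

0.06165 m


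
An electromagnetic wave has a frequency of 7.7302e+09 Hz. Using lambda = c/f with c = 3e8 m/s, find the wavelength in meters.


lambda = c / f = 3.0000e+08 / 7.7302e+09 = 0.03881 m

0.03881 m


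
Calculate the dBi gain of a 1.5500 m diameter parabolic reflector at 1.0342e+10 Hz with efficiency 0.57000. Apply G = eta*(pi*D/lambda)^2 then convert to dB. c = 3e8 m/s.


lambda = c / f = 3.0000e+08 / 1.0342e+10 = 0.02900793 m
G_linear = 0.57000 * (pi * 1.5500 / 0.02900793)^2 = 16062.18
G_dBi = 10 * log10(16062.18) = 42.06 dBi

42.06 dBi


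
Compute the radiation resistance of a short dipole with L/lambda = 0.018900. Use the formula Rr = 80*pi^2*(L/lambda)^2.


Rr = 80 * pi^2 * (0.018900)^2 = 80 * 9.869604 * 3.572100e-04 = 0.2820 ohm

0.2820 ohm


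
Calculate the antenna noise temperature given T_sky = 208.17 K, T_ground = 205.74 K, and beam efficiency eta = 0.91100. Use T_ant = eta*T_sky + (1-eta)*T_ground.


T_ant = 0.91100 * 208.17 + (1 - 0.91100) * 205.74 = 208.0 K

208.0 K


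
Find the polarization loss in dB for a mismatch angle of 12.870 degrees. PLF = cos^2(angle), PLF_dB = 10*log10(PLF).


PLF_linear = cos^2(12.870 deg) = 0.9503870
PLF_dB = 10 * log10(0.9503870) = -0.2210 dB

-0.2210 dB


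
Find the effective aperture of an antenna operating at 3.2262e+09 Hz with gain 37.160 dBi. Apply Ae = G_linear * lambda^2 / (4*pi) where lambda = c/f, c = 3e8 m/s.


lambda = c / f = 3.0000e+08 / 3.2262e+09 = 0.09298866 m
G_linear = 10^(37.160/10) = 5199.960
Ae = G_linear * lambda^2 / (4*pi) = 5199.960 * 0.09298866^2 / (4*pi) = 3.578 m^2

3.578 m^2


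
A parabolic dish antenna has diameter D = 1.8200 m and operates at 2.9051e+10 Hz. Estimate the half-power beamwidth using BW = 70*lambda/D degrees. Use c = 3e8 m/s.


lambda = c / f = 3.0000e+08 / 2.9051e+10 = 0.01032667 m
BW = 70 * 0.01032667 / 1.8200 = 0.3972 deg

0.3972 deg


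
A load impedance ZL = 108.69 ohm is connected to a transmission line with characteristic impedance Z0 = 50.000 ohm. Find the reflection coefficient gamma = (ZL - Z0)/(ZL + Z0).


gamma = (108.69 - 50.000) / (108.69 + 50.000) = 0.3698

0.3698


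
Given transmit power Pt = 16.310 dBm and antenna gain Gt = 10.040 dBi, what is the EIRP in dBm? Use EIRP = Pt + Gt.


EIRP = Pt + Gt = 16.310 + 10.040 = 26.35 dBm

26.35 dBm


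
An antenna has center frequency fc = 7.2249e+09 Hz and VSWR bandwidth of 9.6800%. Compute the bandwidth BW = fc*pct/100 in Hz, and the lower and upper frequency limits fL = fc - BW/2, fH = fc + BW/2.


BW = 7.2249e+09 * 9.6800/100 = 6.993703e+08 Hz
fL = 7.2249e+09 - 6.993703e+08/2 = 6.875e+09 Hz
fH = 7.2249e+09 + 6.993703e+08/2 = 7.575e+09 Hz

BW=6.994e+08 Hz, fL=6.875e+09 Hz, fH=7.575e+09 Hz


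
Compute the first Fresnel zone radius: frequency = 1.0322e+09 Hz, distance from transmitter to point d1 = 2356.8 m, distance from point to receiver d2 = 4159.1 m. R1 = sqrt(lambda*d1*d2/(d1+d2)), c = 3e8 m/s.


lambda = c / f = 3.0000e+08 / 1.0322e+09 = 0.2906413 m
R1 = sqrt(0.2906413 * 2356.8 * 4159.1 / (2356.8 + 4159.1)) = 20.91 m

20.91 m


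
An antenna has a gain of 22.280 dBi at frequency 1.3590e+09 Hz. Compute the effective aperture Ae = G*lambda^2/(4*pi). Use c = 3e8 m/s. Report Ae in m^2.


lambda = c / f = 3.0000e+08 / 1.3590e+09 = 0.2207506 m
G_linear = 10^(22.280/10) = 169.0441
Ae = G_linear * lambda^2 / (4*pi) = 169.0441 * 0.2207506^2 / (4*pi) = 0.6555 m^2

0.6555 m^2


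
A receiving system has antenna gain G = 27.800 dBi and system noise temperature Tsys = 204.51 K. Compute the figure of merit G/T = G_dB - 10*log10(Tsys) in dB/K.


G/T = 27.800 - 10*log10(204.51) = 27.800 - 23.10715 = 4.693 dB/K

4.693 dB/K


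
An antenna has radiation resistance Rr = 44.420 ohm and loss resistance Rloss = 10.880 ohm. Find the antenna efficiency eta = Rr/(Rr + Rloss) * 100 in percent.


eta = 44.420 / (44.420 + 10.880) * 100 = 80.33%

80.33%


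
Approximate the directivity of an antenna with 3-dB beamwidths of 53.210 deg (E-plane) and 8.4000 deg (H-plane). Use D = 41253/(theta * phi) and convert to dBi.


D_linear = 41253 / (53.210 * 8.4000) = 92.29602
D_dBi = 10 * log10(92.29602) = 19.65 dBi

19.65 dBi


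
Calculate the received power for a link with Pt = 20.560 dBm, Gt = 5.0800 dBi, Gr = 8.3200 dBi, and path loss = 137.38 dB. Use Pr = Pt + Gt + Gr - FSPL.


Pr = 20.560 + 5.0800 + 8.3200 - 137.38 = -103.42 dBm

-103.42 dBm


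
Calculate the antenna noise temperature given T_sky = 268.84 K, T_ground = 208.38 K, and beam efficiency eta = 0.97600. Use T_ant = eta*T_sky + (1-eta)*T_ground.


T_ant = 0.97600 * 268.84 + (1 - 0.97600) * 208.38 = 267.4 K

267.4 K


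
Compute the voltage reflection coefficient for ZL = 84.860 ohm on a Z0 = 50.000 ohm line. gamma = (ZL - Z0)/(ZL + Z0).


gamma = (84.860 - 50.000) / (84.860 + 50.000) = 0.2585

0.2585


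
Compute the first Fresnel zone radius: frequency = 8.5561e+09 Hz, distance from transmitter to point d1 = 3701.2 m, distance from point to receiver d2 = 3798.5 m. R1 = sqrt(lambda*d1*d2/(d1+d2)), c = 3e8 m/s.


lambda = c / f = 3.0000e+08 / 8.5561e+09 = 0.03506270 m
R1 = sqrt(0.03506270 * 3701.2 * 3798.5 / (3701.2 + 3798.5)) = 8.107 m

8.107 m


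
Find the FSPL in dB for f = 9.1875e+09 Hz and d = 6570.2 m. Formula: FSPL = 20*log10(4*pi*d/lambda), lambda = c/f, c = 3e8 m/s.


lambda = c / f = 3.0000e+08 / 9.1875e+09 = 0.03265306 m
FSPL = 20 * log10(4*pi*6570.2/0.03265306) = 128.1 dB

128.1 dB


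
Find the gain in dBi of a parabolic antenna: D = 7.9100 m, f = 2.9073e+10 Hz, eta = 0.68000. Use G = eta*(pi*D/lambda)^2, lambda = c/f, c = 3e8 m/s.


lambda = c / f = 3.0000e+08 / 2.9073e+10 = 0.01031885 m
G_linear = 0.68000 * (pi * 7.9100 / 0.01031885)^2 = 3.943656e+06
G_dBi = 10 * log10(3.943656e+06) = 65.96 dBi

65.96 dBi


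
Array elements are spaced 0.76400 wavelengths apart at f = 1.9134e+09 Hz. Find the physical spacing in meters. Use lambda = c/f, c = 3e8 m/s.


lambda = c / f = 3.0000e+08 / 1.9134e+09 = 0.1567890 m
d = 0.76400 * 0.1567890 = 0.1198 m

0.1198 m


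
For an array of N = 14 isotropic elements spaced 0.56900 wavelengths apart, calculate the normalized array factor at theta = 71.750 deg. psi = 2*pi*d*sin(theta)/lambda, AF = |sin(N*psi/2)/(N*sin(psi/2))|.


psi = 2*pi*0.56900*sin(71.750 deg) = 3.395300 rad
AF = |sin(14*3.395300/2) / (14*sin(3.395300/2))| = 0.07050

0.07050


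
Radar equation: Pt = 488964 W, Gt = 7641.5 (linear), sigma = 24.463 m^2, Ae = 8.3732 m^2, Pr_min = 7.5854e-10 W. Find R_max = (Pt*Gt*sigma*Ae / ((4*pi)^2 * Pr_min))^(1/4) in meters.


R^4 = 488964*7641.5*24.463*8.3732 / ((4*pi)^2 * 7.5854e-10) = 6.389376e+18
R_max = 6.389376e+18^0.25 = 50276 m

50276 m


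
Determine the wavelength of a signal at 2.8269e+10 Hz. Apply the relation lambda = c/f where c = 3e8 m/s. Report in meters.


lambda = c / f = 3.0000e+08 / 2.8269e+10 = 0.01061 m

0.01061 m


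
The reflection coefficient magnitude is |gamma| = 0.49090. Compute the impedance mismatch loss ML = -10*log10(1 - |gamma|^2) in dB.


ML = -10 * log10(1 - 0.49090^2) = -10 * log10(0.75901719) = 1.197 dB

1.197 dB


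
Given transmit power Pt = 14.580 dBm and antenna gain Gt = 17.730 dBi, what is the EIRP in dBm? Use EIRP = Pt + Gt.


EIRP = Pt + Gt = 14.580 + 17.730 = 32.31 dBm

32.31 dBm


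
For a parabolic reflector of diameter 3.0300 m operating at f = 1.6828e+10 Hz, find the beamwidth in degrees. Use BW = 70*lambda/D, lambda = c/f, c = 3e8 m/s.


lambda = c / f = 3.0000e+08 / 1.6828e+10 = 0.01782743 m
BW = 70 * 0.01782743 / 3.0300 = 0.4119 deg

0.4119 deg


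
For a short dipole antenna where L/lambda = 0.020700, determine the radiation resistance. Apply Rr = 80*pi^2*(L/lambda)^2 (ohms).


Rr = 80 * pi^2 * (0.020700)^2 = 80 * 9.869604 * 4.284900e-04 = 0.3383 ohm

0.3383 ohm


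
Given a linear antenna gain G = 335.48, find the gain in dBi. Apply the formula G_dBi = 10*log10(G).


G_dBi = 10 * log10(335.48) = 25.26 dBi

25.26 dBi


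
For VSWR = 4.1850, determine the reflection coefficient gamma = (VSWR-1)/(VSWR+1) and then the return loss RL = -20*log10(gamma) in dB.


gamma = (4.1850 - 1) / (4.1850 + 1) = 0.6142719
RL = -20 * log10(0.6142719) = 4.233 dB

4.233 dB


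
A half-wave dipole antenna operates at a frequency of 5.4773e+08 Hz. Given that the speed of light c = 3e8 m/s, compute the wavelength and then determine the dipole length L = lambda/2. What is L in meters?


lambda = c / f = 3.0000e+08 / 5.4773e+08 = 0.5477151 m
L = lambda / 2 = 0.5477151 / 2 = 0.2739 m

0.2739 m


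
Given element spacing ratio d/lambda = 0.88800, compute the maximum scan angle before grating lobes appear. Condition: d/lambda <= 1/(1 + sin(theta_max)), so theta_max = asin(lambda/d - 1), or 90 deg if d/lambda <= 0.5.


lambda/d - 1 = 1/0.88800 - 1 = 0.1261261
theta_max = asin(0.1261261) = 7.246 deg

7.246 deg


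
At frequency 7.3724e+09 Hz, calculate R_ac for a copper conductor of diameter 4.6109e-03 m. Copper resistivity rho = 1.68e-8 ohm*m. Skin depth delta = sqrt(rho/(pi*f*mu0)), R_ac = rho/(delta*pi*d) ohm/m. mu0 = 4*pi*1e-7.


delta = sqrt(1.68e-8 / (pi * 7.3724e+09 * 4*pi*1e-7)) = 7.597493e-07 m
R_ac = 1.68e-8 / (7.597493e-07 * pi * 4.6109e-03) = 1.527 ohm/m

1.527 ohm/m


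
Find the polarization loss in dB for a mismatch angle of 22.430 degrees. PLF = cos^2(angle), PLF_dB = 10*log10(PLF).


PLF_linear = cos^2(22.430 deg) = 0.8544162
PLF_dB = 10 * log10(0.8544162) = -0.6833 dB

-0.6833 dB


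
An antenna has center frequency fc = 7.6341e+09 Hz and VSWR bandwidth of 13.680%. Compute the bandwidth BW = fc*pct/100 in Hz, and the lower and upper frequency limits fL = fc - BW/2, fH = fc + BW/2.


BW = 7.6341e+09 * 13.680/100 = 1.044345e+09 Hz
fL = 7.6341e+09 - 1.044345e+09/2 = 7.112e+09 Hz
fH = 7.6341e+09 + 1.044345e+09/2 = 8.156e+09 Hz

BW=1.044e+09 Hz, fL=7.112e+09 Hz, fH=8.156e+09 Hz


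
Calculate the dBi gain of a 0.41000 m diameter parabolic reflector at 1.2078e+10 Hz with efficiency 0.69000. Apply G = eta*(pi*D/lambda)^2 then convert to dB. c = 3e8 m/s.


lambda = c / f = 3.0000e+08 / 1.2078e+10 = 0.02483855 m
G_linear = 0.69000 * (pi * 0.41000 / 0.02483855)^2 = 1855.513
G_dBi = 10 * log10(1855.513) = 32.68 dBi

32.68 dBi


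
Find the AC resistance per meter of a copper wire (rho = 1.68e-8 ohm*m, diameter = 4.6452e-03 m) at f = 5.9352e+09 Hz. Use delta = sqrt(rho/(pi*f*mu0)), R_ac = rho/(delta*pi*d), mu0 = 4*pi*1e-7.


delta = sqrt(1.68e-8 / (pi * 5.9352e+09 * 4*pi*1e-7)) = 8.467537e-07 m
R_ac = 1.68e-8 / (8.467537e-07 * pi * 4.6452e-03) = 1.360 ohm/m

1.360 ohm/m


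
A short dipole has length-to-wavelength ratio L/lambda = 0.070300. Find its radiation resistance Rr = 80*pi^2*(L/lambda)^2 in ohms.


Rr = 80 * pi^2 * (0.070300)^2 = 80 * 9.869604 * 4.942090e-03 = 3.902 ohm

3.902 ohm


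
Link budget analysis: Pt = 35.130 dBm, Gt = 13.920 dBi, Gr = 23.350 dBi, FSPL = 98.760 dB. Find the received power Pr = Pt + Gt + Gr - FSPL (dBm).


Pr = 35.130 + 13.920 + 23.350 - 98.760 = -26.36 dBm

-26.36 dBm


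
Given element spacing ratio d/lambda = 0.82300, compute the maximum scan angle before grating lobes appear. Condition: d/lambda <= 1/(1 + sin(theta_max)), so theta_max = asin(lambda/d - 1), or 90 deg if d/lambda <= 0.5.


lambda/d - 1 = 1/0.82300 - 1 = 0.2150668
theta_max = asin(0.2150668) = 12.42 deg

12.42 deg


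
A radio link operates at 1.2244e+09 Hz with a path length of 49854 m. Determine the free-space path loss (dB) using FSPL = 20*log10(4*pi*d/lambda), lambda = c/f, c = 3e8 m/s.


lambda = c / f = 3.0000e+08 / 1.2244e+09 = 0.2450180 m
FSPL = 20 * log10(4*pi*49854/0.2450180) = 128.2 dB

128.2 dB


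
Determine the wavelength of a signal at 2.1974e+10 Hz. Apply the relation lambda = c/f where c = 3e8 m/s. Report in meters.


lambda = c / f = 3.0000e+08 / 2.1974e+10 = 0.01365 m

0.01365 m


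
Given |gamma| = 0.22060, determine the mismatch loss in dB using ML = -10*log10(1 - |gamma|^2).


ML = -10 * log10(1 - 0.22060^2) = -10 * log10(0.95133564) = 0.2167 dB

0.2167 dB


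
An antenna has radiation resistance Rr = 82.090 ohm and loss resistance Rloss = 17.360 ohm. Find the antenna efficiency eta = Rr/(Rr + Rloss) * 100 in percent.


eta = 82.090 / (82.090 + 17.360) * 100 = 82.54%

82.54%


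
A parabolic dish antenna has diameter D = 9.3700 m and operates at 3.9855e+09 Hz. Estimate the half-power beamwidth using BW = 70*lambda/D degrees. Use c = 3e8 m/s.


lambda = c / f = 3.0000e+08 / 3.9855e+09 = 0.07527286 m
BW = 70 * 0.07527286 / 9.3700 = 0.5623 deg

0.5623 deg


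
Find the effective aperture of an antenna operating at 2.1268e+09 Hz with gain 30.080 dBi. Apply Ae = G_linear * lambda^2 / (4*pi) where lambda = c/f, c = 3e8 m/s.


lambda = c / f = 3.0000e+08 / 2.1268e+09 = 0.1410570 m
G_linear = 10^(30.080/10) = 1018.591
Ae = G_linear * lambda^2 / (4*pi) = 1018.591 * 0.1410570^2 / (4*pi) = 1.613 m^2

1.613 m^2


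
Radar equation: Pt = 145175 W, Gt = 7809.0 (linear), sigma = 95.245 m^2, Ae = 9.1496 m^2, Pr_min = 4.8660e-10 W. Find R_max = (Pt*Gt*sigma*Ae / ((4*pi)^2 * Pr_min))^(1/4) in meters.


R^4 = 145175*7809.0*95.245*9.1496 / ((4*pi)^2 * 4.8660e-10) = 1.285700e+19
R_max = 1.285700e+19^0.25 = 59880 m

59880 m


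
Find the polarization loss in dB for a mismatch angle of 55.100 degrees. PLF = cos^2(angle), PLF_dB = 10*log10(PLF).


PLF_linear = cos^2(55.100 deg) = 0.3273509
PLF_dB = 10 * log10(0.3273509) = -4.850 dB

-4.850 dB


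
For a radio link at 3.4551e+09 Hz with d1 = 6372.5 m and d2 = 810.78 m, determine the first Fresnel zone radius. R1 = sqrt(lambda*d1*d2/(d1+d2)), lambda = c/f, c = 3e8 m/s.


lambda = c / f = 3.0000e+08 / 3.4551e+09 = 0.08682817 m
R1 = sqrt(0.08682817 * 6372.5 * 810.78 / (6372.5 + 810.78)) = 7.903 m

7.903 m


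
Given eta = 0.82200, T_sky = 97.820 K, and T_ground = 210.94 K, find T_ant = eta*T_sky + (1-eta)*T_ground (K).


T_ant = 0.82200 * 97.820 + (1 - 0.82200) * 210.94 = 118.0 K

118.0 K


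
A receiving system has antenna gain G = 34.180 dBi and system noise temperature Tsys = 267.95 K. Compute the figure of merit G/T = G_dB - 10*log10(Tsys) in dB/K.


G/T = 34.180 - 10*log10(267.95) = 34.180 - 24.28054 = 9.899 dB/K

9.899 dB/K


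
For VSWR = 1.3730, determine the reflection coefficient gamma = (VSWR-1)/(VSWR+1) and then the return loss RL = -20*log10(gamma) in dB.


gamma = (1.3730 - 1) / (1.3730 + 1) = 0.1571850
RL = -20 * log10(0.1571850) = 16.07 dB

16.07 dB


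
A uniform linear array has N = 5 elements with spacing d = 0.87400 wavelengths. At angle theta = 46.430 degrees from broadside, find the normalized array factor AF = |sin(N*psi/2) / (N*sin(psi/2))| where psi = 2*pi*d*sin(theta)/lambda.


psi = 2*pi*0.87400*sin(46.430 deg) = 3.978775 rad
AF = |sin(5*3.978775/2) / (5*sin(3.978775/2))| = 0.1092

0.1092


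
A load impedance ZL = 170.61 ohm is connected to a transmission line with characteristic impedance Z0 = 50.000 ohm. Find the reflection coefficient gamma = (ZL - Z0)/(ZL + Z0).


gamma = (170.61 - 50.000) / (170.61 + 50.000) = 0.5467

0.5467


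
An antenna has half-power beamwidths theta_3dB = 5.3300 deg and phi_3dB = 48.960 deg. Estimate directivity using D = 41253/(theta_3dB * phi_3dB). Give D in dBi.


D_linear = 41253 / (5.3300 * 48.960) = 158.0836
D_dBi = 10 * log10(158.0836) = 21.99 dBi

21.99 dBi


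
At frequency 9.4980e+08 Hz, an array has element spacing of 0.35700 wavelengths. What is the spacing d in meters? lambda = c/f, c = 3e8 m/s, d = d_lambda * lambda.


lambda = c / f = 3.0000e+08 / 9.4980e+08 = 0.3158560 m
d = 0.35700 * 0.3158560 = 0.1128 m

0.1128 m


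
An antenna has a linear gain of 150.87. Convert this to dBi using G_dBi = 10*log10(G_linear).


G_dBi = 10 * log10(150.87) = 21.79 dBi

21.79 dBi


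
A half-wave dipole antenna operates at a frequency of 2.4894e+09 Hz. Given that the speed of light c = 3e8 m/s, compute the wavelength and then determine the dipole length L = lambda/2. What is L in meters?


lambda = c / f = 3.0000e+08 / 2.4894e+09 = 0.1205110 m
L = lambda / 2 = 0.1205110 / 2 = 0.06026 m

0.06026 m


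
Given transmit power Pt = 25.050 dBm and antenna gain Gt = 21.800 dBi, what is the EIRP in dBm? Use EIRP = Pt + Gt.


EIRP = Pt + Gt = 25.050 + 21.800 = 46.85 dBm

46.85 dBm


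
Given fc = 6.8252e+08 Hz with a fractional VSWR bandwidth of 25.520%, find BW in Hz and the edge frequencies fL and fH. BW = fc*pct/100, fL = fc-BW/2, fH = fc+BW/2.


BW = 6.8252e+08 * 25.520/100 = 1.741791e+08 Hz
fL = 6.8252e+08 - 1.741791e+08/2 = 5.954e+08 Hz
fH = 6.8252e+08 + 1.741791e+08/2 = 7.696e+08 Hz

BW=1.742e+08 Hz, fL=5.954e+08 Hz, fH=7.696e+08 Hz


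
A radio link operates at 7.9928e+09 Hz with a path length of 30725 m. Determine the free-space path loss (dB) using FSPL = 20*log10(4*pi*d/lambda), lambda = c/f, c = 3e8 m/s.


lambda = c / f = 3.0000e+08 / 7.9928e+09 = 0.03753378 m
FSPL = 20 * log10(4*pi*30725/0.03753378) = 140.2 dB

140.2 dB


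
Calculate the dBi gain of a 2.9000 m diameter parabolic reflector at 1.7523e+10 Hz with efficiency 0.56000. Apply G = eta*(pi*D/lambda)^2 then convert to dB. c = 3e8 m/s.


lambda = c / f = 3.0000e+08 / 1.7523e+10 = 0.01712036 m
G_linear = 0.56000 * (pi * 2.9000 / 0.01712036)^2 = 158583.5
G_dBi = 10 * log10(158583.5) = 52.00 dBi

52.00 dBi


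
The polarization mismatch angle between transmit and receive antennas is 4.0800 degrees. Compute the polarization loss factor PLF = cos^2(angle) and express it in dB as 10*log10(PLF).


PLF_linear = cos^2(4.0800 deg) = 0.9949378
PLF_dB = 10 * log10(0.9949378) = -0.02204 dB

-0.02204 dB


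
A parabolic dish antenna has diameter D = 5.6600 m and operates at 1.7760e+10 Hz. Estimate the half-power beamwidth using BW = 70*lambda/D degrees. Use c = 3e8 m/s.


lambda = c / f = 3.0000e+08 / 1.7760e+10 = 0.01689189 m
BW = 70 * 0.01689189 / 5.6600 = 0.2089 deg

0.2089 deg


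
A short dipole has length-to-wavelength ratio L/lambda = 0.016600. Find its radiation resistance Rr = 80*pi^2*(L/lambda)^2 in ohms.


Rr = 80 * pi^2 * (0.016600)^2 = 80 * 9.869604 * 2.755600e-04 = 0.2176 ohm

0.2176 ohm


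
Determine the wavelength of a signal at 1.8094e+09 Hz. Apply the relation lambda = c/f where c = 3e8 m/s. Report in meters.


lambda = c / f = 3.0000e+08 / 1.8094e+09 = 0.1658 m

0.1658 m


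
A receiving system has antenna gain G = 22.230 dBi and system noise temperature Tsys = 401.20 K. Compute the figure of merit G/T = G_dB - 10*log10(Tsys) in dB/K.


G/T = 22.230 - 10*log10(401.20) = 22.230 - 26.03361 = -3.804 dB/K

-3.804 dB/K


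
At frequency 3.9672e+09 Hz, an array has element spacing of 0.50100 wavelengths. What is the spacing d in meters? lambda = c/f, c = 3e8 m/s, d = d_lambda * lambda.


lambda = c / f = 3.0000e+08 / 3.9672e+09 = 0.07562008 m
d = 0.50100 * 0.07562008 = 0.03789 m

0.03789 m


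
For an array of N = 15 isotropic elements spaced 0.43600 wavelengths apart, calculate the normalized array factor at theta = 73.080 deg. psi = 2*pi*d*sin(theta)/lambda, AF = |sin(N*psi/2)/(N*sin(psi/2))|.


psi = 2*pi*0.43600*sin(73.080 deg) = 2.620883 rad
AF = |sin(15*2.620883/2) / (15*sin(2.620883/2))| = 0.04983

0.04983


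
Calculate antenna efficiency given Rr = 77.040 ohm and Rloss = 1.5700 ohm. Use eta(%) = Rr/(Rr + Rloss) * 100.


eta = 77.040 / (77.040 + 1.5700) * 100 = 98.00%

98.00%


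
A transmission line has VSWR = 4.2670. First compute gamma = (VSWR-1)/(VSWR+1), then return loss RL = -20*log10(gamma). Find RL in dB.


gamma = (4.2670 - 1) / (4.2670 + 1) = 0.6202772
RL = -20 * log10(0.6202772) = 4.148 dB

4.148 dB


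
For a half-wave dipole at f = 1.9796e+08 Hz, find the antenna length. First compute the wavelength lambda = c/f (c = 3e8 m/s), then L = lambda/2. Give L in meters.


lambda = c / f = 3.0000e+08 / 1.9796e+08 = 1.515458 m
L = lambda / 2 = 1.515458 / 2 = 0.7577 m

0.7577 m


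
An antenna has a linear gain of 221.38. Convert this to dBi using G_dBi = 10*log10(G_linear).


G_dBi = 10 * log10(221.38) = 23.45 dBi

23.45 dBi


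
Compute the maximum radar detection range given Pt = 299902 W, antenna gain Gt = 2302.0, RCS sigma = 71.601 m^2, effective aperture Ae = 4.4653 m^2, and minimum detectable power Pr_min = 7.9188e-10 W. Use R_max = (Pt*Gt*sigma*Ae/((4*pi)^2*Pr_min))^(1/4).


R^4 = 299902*2302.0*71.601*4.4653 / ((4*pi)^2 * 7.9188e-10) = 1.765124e+18
R_max = 1.765124e+18^0.25 = 36450 m

36450 m


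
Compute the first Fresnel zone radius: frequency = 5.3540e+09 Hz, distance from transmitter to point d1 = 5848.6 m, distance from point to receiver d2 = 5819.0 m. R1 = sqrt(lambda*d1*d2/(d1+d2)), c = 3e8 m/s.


lambda = c / f = 3.0000e+08 / 5.3540e+09 = 0.05603287 m
R1 = sqrt(0.05603287 * 5848.6 * 5819.0 / (5848.6 + 5819.0)) = 12.78 m

12.78 m


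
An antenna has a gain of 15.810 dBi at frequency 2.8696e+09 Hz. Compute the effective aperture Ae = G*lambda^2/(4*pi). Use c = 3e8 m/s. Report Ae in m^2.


lambda = c / f = 3.0000e+08 / 2.8696e+09 = 0.1045442 m
G_linear = 10^(15.810/10) = 38.10658
Ae = G_linear * lambda^2 / (4*pi) = 38.10658 * 0.1045442^2 / (4*pi) = 0.03314 m^2

0.03314 m^2


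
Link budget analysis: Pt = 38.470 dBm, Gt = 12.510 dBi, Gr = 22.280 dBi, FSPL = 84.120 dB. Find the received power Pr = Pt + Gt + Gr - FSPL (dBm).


Pr = 38.470 + 12.510 + 22.280 - 84.120 = -10.86 dBm

-10.86 dBm


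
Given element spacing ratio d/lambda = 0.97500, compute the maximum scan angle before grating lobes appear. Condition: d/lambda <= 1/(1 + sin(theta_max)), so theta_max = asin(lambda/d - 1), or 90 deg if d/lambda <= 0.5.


lambda/d - 1 = 1/0.97500 - 1 = 0.02564103
theta_max = asin(0.02564103) = 1.469 deg

1.469 deg
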